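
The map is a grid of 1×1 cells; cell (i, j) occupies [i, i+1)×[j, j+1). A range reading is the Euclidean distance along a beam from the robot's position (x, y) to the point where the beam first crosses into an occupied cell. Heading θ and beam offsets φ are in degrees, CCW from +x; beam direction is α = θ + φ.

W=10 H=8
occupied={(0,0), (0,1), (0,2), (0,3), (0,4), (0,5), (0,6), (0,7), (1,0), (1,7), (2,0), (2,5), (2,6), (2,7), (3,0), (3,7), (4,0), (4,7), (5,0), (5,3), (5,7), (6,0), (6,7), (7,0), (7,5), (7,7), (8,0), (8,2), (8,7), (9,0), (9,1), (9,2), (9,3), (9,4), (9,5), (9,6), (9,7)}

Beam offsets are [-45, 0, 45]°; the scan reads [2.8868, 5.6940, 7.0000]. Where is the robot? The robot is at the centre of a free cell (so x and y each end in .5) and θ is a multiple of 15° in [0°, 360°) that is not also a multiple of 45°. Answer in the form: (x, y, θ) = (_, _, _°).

(x, y, θ) = (2.5, 3.5, 345°)

The pose lattice has 43·16 = 688 candidates. Test each by forward raycasting.
  (4.5, 5.5, 75°): beam 1 = 3.0000 ≠ 2.8868 ✗
  (6.5, 5.5, 30°): beam 1 = 0.5176 ≠ 2.8868 ✗
  (8.5, 6.5, 75°): beam 1 = 0.5774 ≠ 2.8868 ✗
  (4.5, 1.5, 15°): beam 1 = 1.0000 ≠ 2.8868 ✗
  (7.5, 1.5, 330°): beam 1 = 0.5176 ≠ 2.8868 ✗
  …
  (2.5, 3.5, 345°): r_1=2.8868, r_2=5.6940, r_3=7.0000 — all match ✓
Only this pose fits every beam.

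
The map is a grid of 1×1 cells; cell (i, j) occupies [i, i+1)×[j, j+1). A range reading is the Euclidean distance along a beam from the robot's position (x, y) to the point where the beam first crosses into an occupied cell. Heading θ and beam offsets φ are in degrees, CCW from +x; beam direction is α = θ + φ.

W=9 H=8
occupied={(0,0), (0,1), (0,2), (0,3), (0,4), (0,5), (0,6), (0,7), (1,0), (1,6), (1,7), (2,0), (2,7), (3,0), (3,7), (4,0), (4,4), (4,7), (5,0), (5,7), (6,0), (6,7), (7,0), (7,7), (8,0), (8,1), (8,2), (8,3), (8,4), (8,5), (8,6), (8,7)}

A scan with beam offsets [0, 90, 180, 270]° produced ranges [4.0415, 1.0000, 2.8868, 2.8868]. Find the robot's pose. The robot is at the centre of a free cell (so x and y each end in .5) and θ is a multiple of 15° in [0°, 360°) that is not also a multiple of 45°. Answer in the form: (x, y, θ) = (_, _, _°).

(x, y, θ) = (5.5, 3.5, 60°)

Candidates: 40 free-cell centres × 16 headings = 640 poses. Raycast each; keep the one whose scan matches to 4 dp.
  (1.5, 1.5, 285°): beam 1 = 0.5176 ≠ 4.0415 ✗
  (2.5, 4.5, 210°): beam 1 = 1.7321 ≠ 4.0415 ✗
  (1.5, 3.5, 150°): beam 1 = 0.5774 ≠ 4.0415 ✗
  (7.5, 2.5, 15°): beam 1 = 0.5176 ≠ 4.0415 ✗
  (7.5, 6.5, 240°): beam 1 = 6.3509 ≠ 4.0415 ✗
  …
  (5.5, 3.5, 60°): r_1=4.0415, r_2=1.0000, r_3=2.8868, r_4=2.8868 — all match ✓
No second candidate reproduces the full scan.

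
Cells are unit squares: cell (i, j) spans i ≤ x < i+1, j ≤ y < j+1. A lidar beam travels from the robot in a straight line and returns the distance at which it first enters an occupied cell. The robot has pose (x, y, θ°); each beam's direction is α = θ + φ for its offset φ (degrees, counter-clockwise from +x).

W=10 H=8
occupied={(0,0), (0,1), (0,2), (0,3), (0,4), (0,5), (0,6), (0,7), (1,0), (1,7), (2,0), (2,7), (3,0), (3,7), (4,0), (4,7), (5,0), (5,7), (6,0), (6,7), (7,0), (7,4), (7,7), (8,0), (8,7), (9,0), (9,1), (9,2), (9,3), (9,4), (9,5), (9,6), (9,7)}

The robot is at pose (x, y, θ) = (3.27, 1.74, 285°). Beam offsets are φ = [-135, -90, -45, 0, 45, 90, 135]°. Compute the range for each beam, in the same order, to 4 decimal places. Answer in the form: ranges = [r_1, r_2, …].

beam 1: φ=-135°, α=150°
  cosα=-0.8660 sinα=0.5000 | (3,1) | tMaxX 0.3118 tMaxY 0.5200 | tΔX 1.1547 tΔY 2.0000
    t=0.3118 [x] (2,1)
    t=0.5200 [y] (2,2)
    t=1.4665 [x] (1,2)
    t=2.5200 [y] (1,3)
    t=2.6212 [x] (0,3) — stop
  → r_1 = 2.6212
beam 2: φ=-90°, α=195°
  cosα=-0.9659 sinα=-0.2588 | (3,1) | tMaxX 0.2795 tMaxY 2.8591 | tΔX 1.0353 tΔY 3.8637
    t=0.2795 [x] (2,1)
    t=1.3148 [x] (1,1)
    t=2.3501 [x] (0,1) — stop
  → r_2 = 2.3501
beam 3: φ=-45°, α=240°
  cosα=-0.5000 sinα=-0.8660 | (3,1) | tMaxX 0.5400 tMaxY 0.8545 | tΔX 2.0000 tΔY 1.1547
    t=0.5400 [x] (2,1)
    t=0.8545 [y] (2,0) — stop
  → r_3 = 0.8545
beam 4: φ=0°, α=285°
  cosα=0.2588 sinα=-0.9659 | (3,1) | tMaxX 2.8205 tMaxY 0.7661 | tΔX 3.8637 tΔY 1.0353
    t=0.7661 [y] (3,0) — stop
  → r_4 = 0.7661
beam 5: φ=45°, α=330°
  cosα=0.8660 sinα=-0.5000 | (3,1) | tMaxX 0.8429 tMaxY 1.4800 | tΔX 1.1547 tΔY 2.0000
    t=0.8429 [x] (4,1)
    t=1.4800 [y] (4,0) — stop
  → r_5 = 1.4800
beam 6: φ=90°, α=15°
  cosα=0.9659 sinα=0.2588 | (3,1) | tMaxX 0.7558 tMaxY 1.0046 | tΔX 1.0353 tΔY 3.8637
    t=0.7558 [x] (4,1)
    t=1.0046 [y] (4,2)
    t=1.7910 [x] (5,2)
    t=2.8263 [x] (6,2)
    t=3.8616 [x] (7,2)
    t=4.8683 [y] (7,3)
    t=4.8969 [x] (8,3)
    t=5.9321 [x] (9,3) — stop
  → r_6 = 5.9321
beam 7: φ=135°, α=60°
  cosα=0.5000 sinα=0.8660 | (3,1) | tMaxX 1.4600 tMaxY 0.3002 | tΔX 2.0000 tΔY 1.1547
    t=0.3002 [y] (3,2)
    t=1.4549 [y] (3,3)
    t=1.4600 [x] (4,3)
    t=2.6096 [y] (4,4)
    t=3.4600 [x] (5,4)
    t=3.7643 [y] (5,5)
    t=4.9190 [y] (5,6)
    t=5.4600 [x] (6,6)
    t=6.0737 [y] (6,7) — stop
  → r_7 = 6.0737

ranges = [2.6212, 2.3501, 0.8545, 0.7661, 1.4800, 5.9321, 6.0737]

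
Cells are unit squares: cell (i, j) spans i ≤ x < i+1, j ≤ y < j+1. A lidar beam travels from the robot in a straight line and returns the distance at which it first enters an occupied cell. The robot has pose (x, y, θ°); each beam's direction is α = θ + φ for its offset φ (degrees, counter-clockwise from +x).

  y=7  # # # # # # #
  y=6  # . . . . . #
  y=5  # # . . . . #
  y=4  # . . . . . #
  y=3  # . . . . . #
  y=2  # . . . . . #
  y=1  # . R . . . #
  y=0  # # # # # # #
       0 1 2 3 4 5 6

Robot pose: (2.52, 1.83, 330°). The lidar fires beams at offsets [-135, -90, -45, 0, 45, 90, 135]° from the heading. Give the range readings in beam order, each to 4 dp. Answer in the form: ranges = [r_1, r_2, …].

ranges = [1.5736, 0.9584, 0.8593, 1.6600, 3.6028, 5.9698, 3.2818]

beam 1: φ=-135°, α=195°
  cosα=-0.9659 sinα=-0.2588 | (2,1) | tMaxX 0.5383 tMaxY 3.2069 | tΔX 1.0353 tΔY 3.8637
    t=0.5383 [x] (1,1)
    t=1.5736 [x] (0,1) — stop
  → r_1 = 1.5736
beam 2: φ=-90°, α=240°
  cosα=-0.5000 sinα=-0.8660 | (2,1) | tMaxX 1.0400 tMaxY 0.9584 | tΔX 2.0000 tΔY 1.1547
    t=0.9584 [y] (2,0) — stop
  → r_2 = 0.9584
beam 3: φ=-45°, α=285°
  cosα=0.2588 sinα=-0.9659 | (2,1) | tMaxX 1.8546 tMaxY 0.8593 | tΔX 3.8637 tΔY 1.0353
    t=0.8593 [y] (2,0) — stop
  → r_3 = 0.8593
beam 4: φ=0°, α=330°
  cosα=0.8660 sinα=-0.5000 | (2,1) | tMaxX 0.5543 tMaxY 1.6600 | tΔX 1.1547 tΔY 2.0000
    t=0.5543 [x] (3,1)
    t=1.6600 [y] (3,0) — stop
  → r_4 = 1.6600
beam 5: φ=45°, α=15°
  cosα=0.9659 sinα=0.2588 | (2,1) | tMaxX 0.4969 tMaxY 0.6568 | tΔX 1.0353 tΔY 3.8637
    t=0.4969 [x] (3,1)
    t=0.6568 [y] (3,2)
    t=1.5322 [x] (4,2)
    t=2.5675 [x] (5,2)
    t=3.6028 [x] (6,2) — stop
  → r_5 = 3.6028
beam 6: φ=90°, α=60°
  cosα=0.5000 sinα=0.8660 | (2,1) | tMaxX 0.9600 tMaxY 0.1963 | tΔX 2.0000 tΔY 1.1547
    t=0.1963 [y] (2,2)
    t=0.9600 [x] (3,2)
    t=1.3510 [y] (3,3)
    t=2.5057 [y] (3,4)
    t=2.9600 [x] (4,4)
    t=3.6604 [y] (4,5)
    t=4.8151 [y] (4,6)
    t=4.9600 [x] (5,6)
    t=5.9698 [y] (5,7) — stop
  → r_6 = 5.9698
beam 7: φ=135°, α=105°
  cosα=-0.2588 sinα=0.9659 | (2,1) | tMaxX 2.0091 tMaxY 0.1760 | tΔX 3.8637 tΔY 1.0353
    t=0.1760 [y] (2,2)
    t=1.2113 [y] (2,3)
    t=2.0091 [x] (1,3)
    t=2.2465 [y] (1,4)
    t=3.2818 [y] (1,5) — stop
  → r_7 = 3.2818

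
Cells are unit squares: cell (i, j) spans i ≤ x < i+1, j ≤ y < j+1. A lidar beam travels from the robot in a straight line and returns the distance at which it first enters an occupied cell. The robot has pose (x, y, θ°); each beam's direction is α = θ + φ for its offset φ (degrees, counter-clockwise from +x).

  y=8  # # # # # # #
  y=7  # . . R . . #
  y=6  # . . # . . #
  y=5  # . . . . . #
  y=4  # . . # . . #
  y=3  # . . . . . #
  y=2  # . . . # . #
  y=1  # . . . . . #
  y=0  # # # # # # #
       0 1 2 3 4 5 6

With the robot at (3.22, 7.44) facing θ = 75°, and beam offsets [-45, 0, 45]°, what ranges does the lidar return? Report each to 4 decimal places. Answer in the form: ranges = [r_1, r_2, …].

ranges = [1.1200, 0.5798, 0.6466]

beam 1: φ=-45°, α=30°
  d=(0.8660,0.5000)  start (3,7)  tX=0.9007 tY=1.1200  stride 1/|dx|=1.1547 1/|dy|=2.0000
    cross x-line → (4,7), t=0.9007
    cross y-line → (4,8), t=1.1200 (wall)
  → r_1 = 1.1200
beam 2: φ=0°, α=75°
  d=(0.2588,0.9659)  start (3,7)  tX=3.0137 tY=0.5798  stride 1/|dx|=3.8637 1/|dy|=1.0353
    cross y-line → (3,8), t=0.5798 (wall)
  → r_2 = 0.5798
beam 3: φ=45°, α=120°
  d=(-0.5000,0.8660)  start (3,7)  tX=0.4400 tY=0.6466  stride 1/|dx|=2.0000 1/|dy|=1.1547
    cross x-line → (2,7), t=0.4400
    cross y-line → (2,8), t=0.6466 (wall)
  → r_3 = 0.6466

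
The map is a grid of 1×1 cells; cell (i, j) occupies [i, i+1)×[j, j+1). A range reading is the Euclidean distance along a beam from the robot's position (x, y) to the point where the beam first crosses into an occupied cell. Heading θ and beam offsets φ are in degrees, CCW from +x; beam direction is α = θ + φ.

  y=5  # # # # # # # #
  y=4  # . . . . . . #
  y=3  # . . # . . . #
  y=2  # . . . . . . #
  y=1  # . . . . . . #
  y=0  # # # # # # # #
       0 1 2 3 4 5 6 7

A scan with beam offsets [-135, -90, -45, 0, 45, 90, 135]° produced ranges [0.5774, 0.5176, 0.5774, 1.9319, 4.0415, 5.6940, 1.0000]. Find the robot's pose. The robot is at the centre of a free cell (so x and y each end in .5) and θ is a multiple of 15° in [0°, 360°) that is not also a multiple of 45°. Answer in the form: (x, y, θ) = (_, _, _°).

Candidates: 23 free-cell centres × 16 headings = 368 poses. Raycast each; keep the one whose scan matches to 4 dp.
  (2.5, 4.5, 195°): beam 3 = 1.0000 ≠ 0.5774 ✗
  (2.5, 2.5, 105°): beam 1 = 3.0000 ≠ 0.5774 ✗
  (1.5, 4.5, 165°): beam 1 = 1.0000 ≠ 0.5774 ✗
  …
  (6.5, 1.5, 75°): r_1=0.5774, r_2=0.5176, r_3=0.5774, r_4=1.9319, r_5=4.0415, r_6=5.6940, r_7=1.0000 — all match ✓
Unique over the lattice → pose = (6.5, 1.5, 75°).

(x, y, θ) = (6.5, 1.5, 75°)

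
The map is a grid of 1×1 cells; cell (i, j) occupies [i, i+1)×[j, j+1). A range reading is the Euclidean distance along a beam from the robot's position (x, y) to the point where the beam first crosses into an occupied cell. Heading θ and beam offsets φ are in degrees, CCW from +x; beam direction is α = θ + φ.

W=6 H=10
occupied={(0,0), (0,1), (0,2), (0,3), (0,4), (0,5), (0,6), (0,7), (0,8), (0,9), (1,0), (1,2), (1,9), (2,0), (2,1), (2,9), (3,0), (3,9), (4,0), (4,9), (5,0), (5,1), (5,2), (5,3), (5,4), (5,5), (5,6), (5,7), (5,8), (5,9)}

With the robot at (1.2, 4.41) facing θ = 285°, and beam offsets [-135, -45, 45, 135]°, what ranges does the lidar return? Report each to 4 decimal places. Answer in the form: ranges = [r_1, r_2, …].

ranges = [0.2309, 0.4000, 4.3879, 5.3001]

beam 1: φ=-135°, α=150°
  direction (-0.8660, 0.5000); cell (1,4); t to first gridline: x 0.2309, y 1.1800 (then +1.1547 / +2.0000)
    (0,4) via x @ 0.2309  # hit
  → r_1 = 0.2309
beam 2: φ=-45°, α=240°
  direction (-0.5000, -0.8660); cell (1,4); t to first gridline: x 0.4000, y 0.4734 (then +2.0000 / +1.1547)
    (0,4) via x @ 0.4000  # hit
  → r_2 = 0.4000
beam 3: φ=45°, α=330°
  direction (0.8660, -0.5000); cell (1,4); t to first gridline: x 0.9238, y 0.8200 (then +1.1547 / +2.0000)
    (1,3) via y @ 0.8200
    (2,3) via x @ 0.9238
    (3,3) via x @ 2.0785
    (3,2) via y @ 2.8200
    (4,2) via x @ 3.2332
    (5,2) via x @ 4.3879  # hit
  → r_3 = 4.3879
beam 4: φ=135°, α=60°
  direction (0.5000, 0.8660); cell (1,4); t to first gridline: x 1.6000, y 0.6813 (then +2.0000 / +1.1547)
    (1,5) via y @ 0.6813
    (2,5) via x @ 1.6000
    (2,6) via y @ 1.8360
    (2,7) via y @ 2.9907
    (3,7) via x @ 3.6000
    (3,8) via y @ 4.1454
    (3,9) via y @ 5.3001  # hit
  → r_4 = 5.3001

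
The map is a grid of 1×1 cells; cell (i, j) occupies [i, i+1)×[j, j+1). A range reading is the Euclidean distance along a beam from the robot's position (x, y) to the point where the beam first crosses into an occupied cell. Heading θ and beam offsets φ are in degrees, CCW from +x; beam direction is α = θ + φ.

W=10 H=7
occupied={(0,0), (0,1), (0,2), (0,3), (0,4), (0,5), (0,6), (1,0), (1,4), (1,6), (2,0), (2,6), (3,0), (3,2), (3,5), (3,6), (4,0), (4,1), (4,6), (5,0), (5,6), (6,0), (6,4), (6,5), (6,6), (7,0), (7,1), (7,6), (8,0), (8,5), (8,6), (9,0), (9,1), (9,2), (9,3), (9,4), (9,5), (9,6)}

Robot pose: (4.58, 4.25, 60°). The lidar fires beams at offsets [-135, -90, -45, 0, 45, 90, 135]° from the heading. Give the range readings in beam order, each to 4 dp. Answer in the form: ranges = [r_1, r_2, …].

ranges = [3.3646, 5.1038, 1.4701, 2.0207, 1.8117, 1.5000, 3.7063]

beam 1: φ=-135°, α=285°
  cosα=0.2588 sinα=-0.9659 | (4,4) | tMaxX 1.6228 tMaxY 0.2588 | tΔX 3.8637 tΔY 1.0353
    t=0.2588 [y] (4,3)
    t=1.2941 [y] (4,2)
    t=1.6228 [x] (5,2)
    t=2.3294 [y] (5,1)
    t=3.3646 [y] (5,0) — stop
  → r_1 = 3.3646
beam 2: φ=-90°, α=330°
  cosα=0.8660 sinα=-0.5000 | (4,4) | tMaxX 0.4850 tMaxY 0.5000 | tΔX 1.1547 tΔY 2.0000
    t=0.4850 [x] (5,4)
    t=0.5000 [y] (5,3)
    t=1.6397 [x] (6,3)
    t=2.5000 [y] (6,2)
    t=2.7944 [x] (7,2)
    t=3.9491 [x] (8,2)
    t=4.5000 [y] (8,1)
    t=5.1038 [x] (9,1) — stop
  → r_2 = 5.1038
beam 3: φ=-45°, α=15°
  cosα=0.9659 sinα=0.2588 | (4,4) | tMaxX 0.4348 tMaxY 2.8978 | tΔX 1.0353 tΔY 3.8637
    t=0.4348 [x] (5,4)
    t=1.4701 [x] (6,4) — stop
  → r_3 = 1.4701
beam 4: φ=0°, α=60°
  cosα=0.5000 sinα=0.8660 | (4,4) | tMaxX 0.8400 tMaxY 0.8660 | tΔX 2.0000 tΔY 1.1547
    t=0.8400 [x] (5,4)
    t=0.8660 [y] (5,5)
    t=2.0207 [y] (5,6) — stop
  → r_4 = 2.0207
beam 5: φ=45°, α=105°
  cosα=-0.2588 sinα=0.9659 | (4,4) | tMaxX 2.2409 tMaxY 0.7765 | tΔX 3.8637 tΔY 1.0353
    t=0.7765 [y] (4,5)
    t=1.8117 [y] (4,6) — stop
  → r_5 = 1.8117
beam 6: φ=90°, α=150°
  cosα=-0.8660 sinα=0.5000 | (4,4) | tMaxX 0.6697 tMaxY 1.5000 | tΔX 1.1547 tΔY 2.0000
    t=0.6697 [x] (3,4)
    t=1.5000 [y] (3,5) — stop
  → r_6 = 1.5000
beam 7: φ=135°, α=195°
  cosα=-0.9659 sinα=-0.2588 | (4,4) | tMaxX 0.6005 tMaxY 0.9659 | tΔX 1.0353 tΔY 3.8637
    t=0.6005 [x] (3,4)
    t=0.9659 [y] (3,3)
    t=1.6357 [x] (2,3)
    t=2.6710 [x] (1,3)
    t=3.7063 [x] (0,3) — stop
  → r_7 = 3.7063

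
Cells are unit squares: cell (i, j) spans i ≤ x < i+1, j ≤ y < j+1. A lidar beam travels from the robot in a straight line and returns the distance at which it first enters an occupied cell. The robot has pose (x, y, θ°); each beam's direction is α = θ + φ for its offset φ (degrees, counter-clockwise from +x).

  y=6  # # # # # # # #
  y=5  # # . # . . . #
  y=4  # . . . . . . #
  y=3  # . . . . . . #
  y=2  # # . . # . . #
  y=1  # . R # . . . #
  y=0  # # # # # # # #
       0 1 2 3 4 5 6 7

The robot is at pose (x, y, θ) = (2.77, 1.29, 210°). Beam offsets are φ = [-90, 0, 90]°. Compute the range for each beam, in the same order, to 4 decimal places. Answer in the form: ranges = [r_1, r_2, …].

ranges = [1.5400, 0.5800, 0.3349]

beam 1: φ=-90°, α=120°
  direction (-0.5000, 0.8660); cell (2,1); t to first gridline: x 1.5400, y 0.8198 (then +2.0000 / +1.1547)
    (2,2) via y @ 0.8198
    (1,2) via x @ 1.5400  # hit
  → r_1 = 1.5400
beam 2: φ=0°, α=210°
  direction (-0.8660, -0.5000); cell (2,1); t to first gridline: x 0.8891, y 0.5800 (then +1.1547 / +2.0000)
    (2,0) via y @ 0.5800  # hit
  → r_2 = 0.5800
beam 3: φ=90°, α=300°
  direction (0.5000, -0.8660); cell (2,1); t to first gridline: x 0.4600, y 0.3349 (then +2.0000 / +1.1547)
    (2,0) via y @ 0.3349  # hit
  → r_3 = 0.3349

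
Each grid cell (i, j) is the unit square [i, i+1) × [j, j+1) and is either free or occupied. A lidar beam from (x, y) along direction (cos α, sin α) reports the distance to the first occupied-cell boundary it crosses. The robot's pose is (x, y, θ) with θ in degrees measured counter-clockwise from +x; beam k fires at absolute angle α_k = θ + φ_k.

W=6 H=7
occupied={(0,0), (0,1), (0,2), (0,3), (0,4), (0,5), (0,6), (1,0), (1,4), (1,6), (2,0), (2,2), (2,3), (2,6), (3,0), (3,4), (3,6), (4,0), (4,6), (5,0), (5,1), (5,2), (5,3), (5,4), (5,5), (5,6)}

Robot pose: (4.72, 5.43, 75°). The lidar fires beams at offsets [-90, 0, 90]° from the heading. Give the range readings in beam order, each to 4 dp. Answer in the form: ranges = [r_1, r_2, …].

ranges = [0.2899, 0.5901, 2.2023]

beam 1: φ=-90°, α=345°
  dir = (cos 345°, sin 345°) = (0.9659, -0.2588); from cell (4,5)
  next x-line at t=0.2899, next y-line at t=1.6614; Δt_x=1.0353, Δt_y=3.8637
    x: enter (5,5) at t=0.2899 ← occupied
  → r_1 = 0.2899
beam 2: φ=0°, α=75°
  dir = (cos 75°, sin 75°) = (0.2588, 0.9659); from cell (4,5)
  next x-line at t=1.0818, next y-line at t=0.5901; Δt_x=3.8637, Δt_y=1.0353
    y: enter (4,6) at t=0.5901 ← occupied
  → r_2 = 0.5901
beam 3: φ=90°, α=165°
  dir = (cos 165°, sin 165°) = (-0.9659, 0.2588); from cell (4,5)
  next x-line at t=0.7454, next y-line at t=2.2023; Δt_x=1.0353, Δt_y=3.8637
    x: enter (3,5) at t=0.7454
    x: enter (2,5) at t=1.7807
    y: enter (2,6) at t=2.2023 ← occupied
  → r_3 = 2.2023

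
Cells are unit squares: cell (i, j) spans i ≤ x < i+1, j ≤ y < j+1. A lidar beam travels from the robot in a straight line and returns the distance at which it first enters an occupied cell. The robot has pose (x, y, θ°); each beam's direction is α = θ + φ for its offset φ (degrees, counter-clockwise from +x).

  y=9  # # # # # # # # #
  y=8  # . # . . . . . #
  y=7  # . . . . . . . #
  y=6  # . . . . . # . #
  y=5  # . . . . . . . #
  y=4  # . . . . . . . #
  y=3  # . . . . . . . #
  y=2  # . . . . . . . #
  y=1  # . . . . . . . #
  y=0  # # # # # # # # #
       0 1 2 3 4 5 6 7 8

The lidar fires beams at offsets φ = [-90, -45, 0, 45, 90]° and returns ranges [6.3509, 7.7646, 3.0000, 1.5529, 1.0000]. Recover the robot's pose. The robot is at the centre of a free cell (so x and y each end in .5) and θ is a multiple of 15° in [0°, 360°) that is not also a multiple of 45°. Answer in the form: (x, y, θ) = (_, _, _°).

(x, y, θ) = (2.5, 1.5, 120°)

Enumerate (i+0.5, j+0.5, θ) over the 54 free cells and 16 admissible headings. For each, cast all 5 beams and compare to the given ranges.
  (5.5, 8.5, 150°): beam 1 = 0.5774 ≠ 6.3509 ✗
  (1.5, 2.5, 15°): beam 1 = 1.5529 ≠ 6.3509 ✗
  (6.5, 4.5, 330°): beam 1 = 4.0415 ≠ 6.3509 ✗
  …
  (2.5, 1.5, 120°): r_1=6.3509, r_2=7.7646, r_3=3.0000, r_4=1.5529, r_5=1.0000 — all match ✓
No second candidate reproduces the full scan.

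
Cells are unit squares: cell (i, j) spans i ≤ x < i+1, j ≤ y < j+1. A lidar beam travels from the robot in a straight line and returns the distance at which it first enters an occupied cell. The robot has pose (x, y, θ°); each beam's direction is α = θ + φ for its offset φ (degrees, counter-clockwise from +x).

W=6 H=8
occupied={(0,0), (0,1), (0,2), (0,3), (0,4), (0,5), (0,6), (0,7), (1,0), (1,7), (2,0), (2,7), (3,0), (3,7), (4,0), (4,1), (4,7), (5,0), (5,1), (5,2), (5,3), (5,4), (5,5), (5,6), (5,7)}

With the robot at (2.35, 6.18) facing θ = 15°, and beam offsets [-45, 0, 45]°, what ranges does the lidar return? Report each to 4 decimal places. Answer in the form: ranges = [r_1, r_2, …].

beam 1: φ=-45°, α=330°
  direction (0.8660, -0.5000); cell (2,6); t to first gridline: x 0.7506, y 0.3600 (then +1.1547 / +2.0000)
    (2,5) via y @ 0.3600
    (3,5) via x @ 0.7506
    (4,5) via x @ 1.9053
    (4,4) via y @ 2.3600
    (5,4) via x @ 3.0600  # hit
  → r_1 = 3.0600
beam 2: φ=0°, α=15°
  direction (0.9659, 0.2588); cell (2,6); t to first gridline: x 0.6729, y 3.1682 (then +1.0353 / +3.8637)
    (3,6) via x @ 0.6729
    (4,6) via x @ 1.7082
    (5,6) via x @ 2.7435  # hit
  → r_2 = 2.7435
beam 3: φ=45°, α=60°
  direction (0.5000, 0.8660); cell (2,6); t to first gridline: x 1.3000, y 0.9469 (then +2.0000 / +1.1547)
    (2,7) via y @ 0.9469  # hit
  → r_3 = 0.9469

ranges = [3.0600, 2.7435, 0.9469]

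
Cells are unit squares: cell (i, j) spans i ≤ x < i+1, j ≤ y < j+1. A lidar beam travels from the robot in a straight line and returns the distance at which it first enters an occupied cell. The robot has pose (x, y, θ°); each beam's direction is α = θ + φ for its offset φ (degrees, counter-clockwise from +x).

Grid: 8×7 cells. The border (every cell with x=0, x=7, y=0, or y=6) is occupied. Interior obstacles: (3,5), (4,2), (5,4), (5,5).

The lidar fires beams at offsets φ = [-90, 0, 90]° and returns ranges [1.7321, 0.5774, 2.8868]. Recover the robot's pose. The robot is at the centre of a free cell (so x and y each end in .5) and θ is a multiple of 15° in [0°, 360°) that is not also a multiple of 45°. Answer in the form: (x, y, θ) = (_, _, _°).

Candidates: 26 free-cell centres × 16 headings = 416 poses. Raycast each; keep the one whose scan matches to 4 dp.
  (4.5, 5.5, 30°): beam 1 = 1.0000 ≠ 1.7321 ✗
  (2.5, 1.5, 240°): beam 3 = 1.0000 ≠ 2.8868 ✗
  (2.5, 1.5, 150°): beam 1 = 5.0000 ≠ 1.7321 ✗
  (4.5, 5.5, 345°): beam 1 = 4.6587 ≠ 1.7321 ✗
  …
  (3.5, 4.5, 120°): r_1=1.7321, r_2=0.5774, r_3=2.8868 — all match ✓
Only this pose fits every beam.

(x, y, θ) = (3.5, 4.5, 120°)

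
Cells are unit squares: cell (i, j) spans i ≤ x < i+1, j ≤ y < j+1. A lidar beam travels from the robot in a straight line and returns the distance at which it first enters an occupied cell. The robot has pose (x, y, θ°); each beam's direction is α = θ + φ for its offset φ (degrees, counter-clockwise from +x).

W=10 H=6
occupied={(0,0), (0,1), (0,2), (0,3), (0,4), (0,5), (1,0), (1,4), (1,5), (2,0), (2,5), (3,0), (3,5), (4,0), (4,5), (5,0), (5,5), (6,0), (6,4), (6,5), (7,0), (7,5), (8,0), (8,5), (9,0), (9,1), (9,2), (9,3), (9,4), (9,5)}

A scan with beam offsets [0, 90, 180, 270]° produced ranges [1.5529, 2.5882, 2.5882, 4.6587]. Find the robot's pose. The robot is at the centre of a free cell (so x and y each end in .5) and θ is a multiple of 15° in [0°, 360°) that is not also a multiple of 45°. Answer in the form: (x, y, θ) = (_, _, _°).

Candidates: 30 free-cell centres × 16 headings = 480 poses. Raycast each; keep the one whose scan matches to 4 dp.
  (2.5, 4.5, 210°): beam 1 = 0.5774 ≠ 1.5529 ✗
  (2.5, 3.5, 15°): beam 1 = 3.6235 ≠ 1.5529 ✗
  (2.5, 1.5, 210°): beam 1 = 1.0000 ≠ 1.5529 ✗
  …
  (4.5, 3.5, 75°): r_1=1.5529, r_2=2.5882, r_3=2.5882, r_4=4.6587 — all match ✓
No second candidate reproduces the full scan.

(x, y, θ) = (4.5, 3.5, 75°)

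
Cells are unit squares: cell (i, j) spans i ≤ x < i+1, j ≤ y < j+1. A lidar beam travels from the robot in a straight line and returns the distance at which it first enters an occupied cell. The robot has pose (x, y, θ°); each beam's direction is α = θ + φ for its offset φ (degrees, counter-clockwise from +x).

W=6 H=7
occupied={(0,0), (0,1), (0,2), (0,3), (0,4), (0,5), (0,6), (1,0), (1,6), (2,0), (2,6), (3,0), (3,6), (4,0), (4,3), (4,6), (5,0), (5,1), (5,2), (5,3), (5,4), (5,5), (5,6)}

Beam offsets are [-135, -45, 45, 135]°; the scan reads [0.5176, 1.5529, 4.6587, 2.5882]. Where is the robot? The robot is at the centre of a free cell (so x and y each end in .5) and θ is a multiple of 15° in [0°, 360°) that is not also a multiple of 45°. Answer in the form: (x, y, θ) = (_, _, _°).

Candidates: 19 free-cell centres × 16 headings = 304 poses. Raycast each; keep the one whose scan matches to 4 dp.
  (2.5, 1.5, 285°): beam 1 = 1.7321 ≠ 0.5176 ✗
  (1.5, 5.5, 30°): beam 1 = 1.9319 ≠ 0.5176 ✗
  (4.5, 1.5, 60°): beam 2 = 0.5176 ≠ 1.5529 ✗
  (2.5, 1.5, 30°): beam 2 = 1.9319 ≠ 1.5529 ✗
  (2.5, 1.5, 120°): beam 1 = 1.9319 ≠ 0.5176 ✗
  …
  (2.5, 5.5, 210°): r_1=0.5176, r_2=1.5529, r_3=4.6587, r_4=2.5882 — all match ✓
No second candidate reproduces the full scan.

(x, y, θ) = (2.5, 5.5, 210°)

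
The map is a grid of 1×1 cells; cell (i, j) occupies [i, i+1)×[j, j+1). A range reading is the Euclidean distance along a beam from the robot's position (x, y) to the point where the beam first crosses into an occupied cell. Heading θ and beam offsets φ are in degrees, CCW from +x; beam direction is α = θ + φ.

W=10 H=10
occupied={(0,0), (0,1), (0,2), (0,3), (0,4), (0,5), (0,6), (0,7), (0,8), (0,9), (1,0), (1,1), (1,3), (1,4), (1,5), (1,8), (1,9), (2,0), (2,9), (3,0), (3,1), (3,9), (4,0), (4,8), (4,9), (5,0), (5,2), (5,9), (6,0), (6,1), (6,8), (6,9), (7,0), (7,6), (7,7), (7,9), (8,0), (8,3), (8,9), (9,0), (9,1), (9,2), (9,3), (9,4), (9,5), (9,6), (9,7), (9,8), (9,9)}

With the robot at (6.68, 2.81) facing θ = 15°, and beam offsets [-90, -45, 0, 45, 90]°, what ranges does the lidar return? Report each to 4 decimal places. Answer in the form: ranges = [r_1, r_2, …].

ranges = [0.8386, 2.6789, 1.3666, 4.6400, 6.4084]

beam 1: φ=-90°, α=285°
  d=(0.2588,-0.9659)  start (6,2)  tX=1.2364 tY=0.8386  stride 1/|dx|=3.8637 1/|dy|=1.0353
    cross y-line → (6,1), t=0.8386 (wall)
  → r_1 = 0.8386
beam 2: φ=-45°, α=330°
  d=(0.8660,-0.5000)  start (6,2)  tX=0.3695 tY=1.6200  stride 1/|dx|=1.1547 1/|dy|=2.0000
    cross x-line → (7,2), t=0.3695
    cross x-line → (8,2), t=1.5242
    cross y-line → (8,1), t=1.6200
    cross x-line → (9,1), t=2.6789 (wall)
  → r_2 = 2.6789
beam 3: φ=0°, α=15°
  d=(0.9659,0.2588)  start (6,2)  tX=0.3313 tY=0.7341  stride 1/|dx|=1.0353 1/|dy|=3.8637
    cross x-line → (7,2), t=0.3313
    cross y-line → (7,3), t=0.7341
    cross x-line → (8,3), t=1.3666 (wall)
  → r_3 = 1.3666
beam 4: φ=45°, α=60°
  d=(0.5000,0.8660)  start (6,2)  tX=0.6400 tY=0.2194  stride 1/|dx|=2.0000 1/|dy|=1.1547
    cross y-line → (6,3), t=0.2194
    cross x-line → (7,3), t=0.6400
    cross y-line → (7,4), t=1.3741
    cross y-line → (7,5), t=2.5288
    cross x-line → (8,5), t=2.6400
    cross y-line → (8,6), t=3.6835
    cross x-line → (9,6), t=4.6400 (wall)
  → r_4 = 4.6400
beam 5: φ=90°, α=105°
  d=(-0.2588,0.9659)  start (6,2)  tX=2.6273 tY=0.1967  stride 1/|dx|=3.8637 1/|dy|=1.0353
    cross y-line → (6,3), t=0.1967
    cross y-line → (6,4), t=1.2320
    cross y-line → (6,5), t=2.2673
    cross x-line → (5,5), t=2.6273
    cross y-line → (5,6), t=3.3025
    cross y-line → (5,7), t=4.3378
    cross y-line → (5,8), t=5.3731
    cross y-line → (5,9), t=6.4084 (wall)
  → r_5 = 6.4084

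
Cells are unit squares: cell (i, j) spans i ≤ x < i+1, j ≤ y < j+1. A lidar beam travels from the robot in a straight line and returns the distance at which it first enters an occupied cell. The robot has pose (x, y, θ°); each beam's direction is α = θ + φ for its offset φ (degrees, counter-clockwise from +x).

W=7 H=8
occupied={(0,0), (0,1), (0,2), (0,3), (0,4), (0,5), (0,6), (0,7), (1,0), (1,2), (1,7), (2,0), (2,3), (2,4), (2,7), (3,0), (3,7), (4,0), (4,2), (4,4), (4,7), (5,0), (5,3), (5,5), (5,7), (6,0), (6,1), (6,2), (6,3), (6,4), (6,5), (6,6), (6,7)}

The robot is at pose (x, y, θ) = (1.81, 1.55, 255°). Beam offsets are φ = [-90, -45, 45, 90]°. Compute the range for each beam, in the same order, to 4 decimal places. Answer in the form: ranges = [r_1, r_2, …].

ranges = [0.8386, 0.9353, 0.6351, 2.1250]

beam 1: φ=-90°, α=165°
  direction (-0.9659, 0.2588); cell (1,1); t to first gridline: x 0.8386, y 1.7387 (then +1.0353 / +3.8637)
    (0,1) via x @ 0.8386  # hit
  → r_1 = 0.8386
beam 2: φ=-45°, α=210°
  direction (-0.8660, -0.5000); cell (1,1); t to first gridline: x 0.9353, y 1.1000 (then +1.1547 / +2.0000)
    (0,1) via x @ 0.9353  # hit
  → r_2 = 0.9353
beam 3: φ=45°, α=300°
  direction (0.5000, -0.8660); cell (1,1); t to first gridline: x 0.3800, y 0.6351 (then +2.0000 / +1.1547)
    (2,1) via x @ 0.3800
    (2,0) via y @ 0.6351  # hit
  → r_3 = 0.6351
beam 4: φ=90°, α=345°
  direction (0.9659, -0.2588); cell (1,1); t to first gridline: x 0.1967, y 2.1250 (then +1.0353 / +3.8637)
    (2,1) via x @ 0.1967
    (3,1) via x @ 1.2320
    (3,0) via y @ 2.1250  # hit
  → r_4 = 2.1250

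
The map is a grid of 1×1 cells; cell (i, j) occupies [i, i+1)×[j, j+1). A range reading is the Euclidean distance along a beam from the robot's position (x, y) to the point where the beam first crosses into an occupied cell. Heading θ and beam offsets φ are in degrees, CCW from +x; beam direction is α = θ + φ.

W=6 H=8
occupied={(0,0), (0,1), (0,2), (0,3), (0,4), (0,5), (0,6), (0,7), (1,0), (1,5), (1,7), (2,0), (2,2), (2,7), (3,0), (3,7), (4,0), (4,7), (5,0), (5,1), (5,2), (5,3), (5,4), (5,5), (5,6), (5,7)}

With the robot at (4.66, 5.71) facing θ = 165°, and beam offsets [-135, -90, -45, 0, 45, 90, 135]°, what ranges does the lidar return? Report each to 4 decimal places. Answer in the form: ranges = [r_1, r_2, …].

ranges = [0.3926, 1.3137, 1.4896, 3.7891, 4.2262, 4.8762, 0.6800]

beam 1: φ=-135°, α=30°
  direction (0.8660, 0.5000); cell (4,5); t to first gridline: x 0.3926, y 0.5800 (then +1.1547 / +2.0000)
    (5,5) via x @ 0.3926  # hit
  → r_1 = 0.3926
beam 2: φ=-90°, α=75°
  direction (0.2588, 0.9659); cell (4,5); t to first gridline: x 1.3137, y 0.3002 (then +3.8637 / +1.0353)
    (4,6) via y @ 0.3002
    (5,6) via x @ 1.3137  # hit
  → r_2 = 1.3137
beam 3: φ=-45°, α=120°
  direction (-0.5000, 0.8660); cell (4,5); t to first gridline: x 1.3200, y 0.3349 (then +2.0000 / +1.1547)
    (4,6) via y @ 0.3349
    (3,6) via x @ 1.3200
    (3,7) via y @ 1.4896  # hit
  → r_3 = 1.4896
beam 4: φ=0°, α=165°
  direction (-0.9659, 0.2588); cell (4,5); t to first gridline: x 0.6833, y 1.1205 (then +1.0353 / +3.8637)
    (3,5) via x @ 0.6833
    (3,6) via y @ 1.1205
    (2,6) via x @ 1.7186
    (1,6) via x @ 2.7538
    (0,6) via x @ 3.7891  # hit
  → r_4 = 3.7891
beam 5: φ=45°, α=210°
  direction (-0.8660, -0.5000); cell (4,5); t to first gridline: x 0.7621, y 1.4200 (then +1.1547 / +2.0000)
    (3,5) via x @ 0.7621
    (3,4) via y @ 1.4200
    (2,4) via x @ 1.9168
    (1,4) via x @ 3.0715
    (1,3) via y @ 3.4200
    (0,3) via x @ 4.2262  # hit
  → r_5 = 4.2262
beam 6: φ=90°, α=255°
  direction (-0.2588, -0.9659); cell (4,5); t to first gridline: x 2.5500, y 0.7350 (then +3.8637 / +1.0353)
    (4,4) via y @ 0.7350
    (4,3) via y @ 1.7703
    (3,3) via x @ 2.5500
    (3,2) via y @ 2.8056
    (3,1) via y @ 3.8409
    (3,0) via y @ 4.8762  # hit
  → r_6 = 4.8762
beam 7: φ=135°, α=300°
  direction (0.5000, -0.8660); cell (4,5); t to first gridline: x 0.6800, y 0.8198 (then +2.0000 / +1.1547)
    (5,5) via x @ 0.6800  # hit
  → r_7 = 0.6800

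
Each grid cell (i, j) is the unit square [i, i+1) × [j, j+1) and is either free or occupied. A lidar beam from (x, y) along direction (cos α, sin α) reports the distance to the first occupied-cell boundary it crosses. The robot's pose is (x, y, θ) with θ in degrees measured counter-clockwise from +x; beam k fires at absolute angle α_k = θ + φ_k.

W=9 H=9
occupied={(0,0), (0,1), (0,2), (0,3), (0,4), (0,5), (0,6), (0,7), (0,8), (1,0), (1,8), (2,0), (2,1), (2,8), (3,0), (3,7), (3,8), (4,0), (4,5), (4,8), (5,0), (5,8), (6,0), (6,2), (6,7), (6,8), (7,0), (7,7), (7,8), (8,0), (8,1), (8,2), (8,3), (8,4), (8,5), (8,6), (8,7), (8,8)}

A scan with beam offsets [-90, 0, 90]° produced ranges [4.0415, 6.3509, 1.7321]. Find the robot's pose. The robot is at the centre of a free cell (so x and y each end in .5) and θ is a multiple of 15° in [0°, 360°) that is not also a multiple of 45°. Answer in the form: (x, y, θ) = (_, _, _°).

The pose lattice has 43·16 = 688 candidates. Test each by forward raycasting.
  (2.5, 7.5, 150°): beam 1 = 0.5774 ≠ 4.0415 ✗
  (5.5, 4.5, 330°): beam 2 = 2.8868 ≠ 6.3509 ✗
  (7.5, 6.5, 120°): beam 1 = 0.5774 ≠ 4.0415 ✗
  …
  (4.5, 2.5, 120°): r_1=4.0415, r_2=6.3509, r_3=1.7321 — all match ✓
No second candidate reproduces the full scan.

(x, y, θ) = (4.5, 2.5, 120°)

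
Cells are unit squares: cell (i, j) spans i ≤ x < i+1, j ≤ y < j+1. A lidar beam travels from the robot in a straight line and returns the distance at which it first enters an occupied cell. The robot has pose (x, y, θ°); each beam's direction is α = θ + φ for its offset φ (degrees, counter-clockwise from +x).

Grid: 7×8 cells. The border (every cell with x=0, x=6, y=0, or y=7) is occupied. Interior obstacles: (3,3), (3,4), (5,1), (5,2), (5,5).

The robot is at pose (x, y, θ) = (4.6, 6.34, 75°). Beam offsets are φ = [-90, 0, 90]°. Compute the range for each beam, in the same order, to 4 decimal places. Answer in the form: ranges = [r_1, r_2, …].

beam 1: φ=-90°, α=345°
  dir = (cos 345°, sin 345°) = (0.9659, -0.2588); from cell (4,6)
  next x-line at t=0.4141, next y-line at t=1.3137; Δt_x=1.0353, Δt_y=3.8637
    x: enter (5,6) at t=0.4141
    y: enter (5,5) at t=1.3137 ← occupied
  → r_1 = 1.3137
beam 2: φ=0°, α=75°
  dir = (cos 75°, sin 75°) = (0.2588, 0.9659); from cell (4,6)
  next x-line at t=1.5455, next y-line at t=0.6833; Δt_x=3.8637, Δt_y=1.0353
    y: enter (4,7) at t=0.6833 ← occupied
  → r_2 = 0.6833
beam 3: φ=90°, α=165°
  dir = (cos 165°, sin 165°) = (-0.9659, 0.2588); from cell (4,6)
  next x-line at t=0.6212, next y-line at t=2.5500; Δt_x=1.0353, Δt_y=3.8637
    x: enter (3,6) at t=0.6212
    x: enter (2,6) at t=1.6564
    y: enter (2,7) at t=2.5500 ← occupied
  → r_3 = 2.5500

ranges = [1.3137, 0.6833, 2.5500]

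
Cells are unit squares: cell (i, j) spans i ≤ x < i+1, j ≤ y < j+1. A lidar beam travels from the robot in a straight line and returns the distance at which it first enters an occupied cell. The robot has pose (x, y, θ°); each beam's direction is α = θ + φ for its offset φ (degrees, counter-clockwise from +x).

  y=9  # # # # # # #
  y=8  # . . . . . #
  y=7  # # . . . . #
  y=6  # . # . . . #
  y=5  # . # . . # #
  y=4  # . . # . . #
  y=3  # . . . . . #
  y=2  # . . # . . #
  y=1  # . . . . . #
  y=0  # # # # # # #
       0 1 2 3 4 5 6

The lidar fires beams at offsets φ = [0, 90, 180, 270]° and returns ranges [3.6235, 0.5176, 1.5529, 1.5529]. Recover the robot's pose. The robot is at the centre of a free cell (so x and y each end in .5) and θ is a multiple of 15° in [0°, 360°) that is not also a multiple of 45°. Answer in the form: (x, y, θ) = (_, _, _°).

(x, y, θ) = (2.5, 8.5, 345°)

Enumerate (i+0.5, j+0.5, θ) over the 34 free cells and 16 admissible headings. For each, cast all 4 beams and compare to the given ranges.
  (1.5, 1.5, 300°): beam 1 = 0.5774 ≠ 3.6235 ✗
  (4.5, 7.5, 15°): beam 1 = 1.5529 ≠ 3.6235 ✗
  (4.5, 5.5, 300°): beam 1 = 3.0000 ≠ 3.6235 ✗
  (4.5, 1.5, 195°): beam 1 = 1.9319 ≠ 3.6235 ✗
  …
  (2.5, 8.5, 345°): r_1=3.6235, r_2=0.5176, r_3=1.5529, r_4=1.5529 — all match ✓
Only this pose fits every beam.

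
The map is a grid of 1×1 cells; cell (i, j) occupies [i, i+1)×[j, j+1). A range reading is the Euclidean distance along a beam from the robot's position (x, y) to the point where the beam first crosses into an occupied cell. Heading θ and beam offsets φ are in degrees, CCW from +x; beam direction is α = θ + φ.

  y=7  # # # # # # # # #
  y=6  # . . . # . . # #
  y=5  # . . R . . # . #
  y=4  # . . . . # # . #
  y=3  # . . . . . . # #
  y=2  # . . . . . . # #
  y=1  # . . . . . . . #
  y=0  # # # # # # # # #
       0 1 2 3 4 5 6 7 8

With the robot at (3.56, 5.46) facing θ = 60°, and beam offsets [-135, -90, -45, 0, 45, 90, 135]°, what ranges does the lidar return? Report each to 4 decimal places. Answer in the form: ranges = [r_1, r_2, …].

ranges = [4.6173, 1.6628, 3.5614, 0.8800, 1.5943, 2.9560, 2.6503]

beam 1: φ=-135°, α=285°
  dir = (cos 285°, sin 285°) = (0.2588, -0.9659); from cell (3,5)
  next x-line at t=1.7000, next y-line at t=0.4762; Δt_x=3.8637, Δt_y=1.0353
    y: enter (3,4) at t=0.4762
    y: enter (3,3) at t=1.5115
    x: enter (4,3) at t=1.7000
    y: enter (4,2) at t=2.5468
    y: enter (4,1) at t=3.5821
    y: enter (4,0) at t=4.6173 ← occupied
  → r_1 = 4.6173
beam 2: φ=-90°, α=330°
  dir = (cos 330°, sin 330°) = (0.8660, -0.5000); from cell (3,5)
  next x-line at t=0.5081, next y-line at t=0.9200; Δt_x=1.1547, Δt_y=2.0000
    x: enter (4,5) at t=0.5081
    y: enter (4,4) at t=0.9200
    x: enter (5,4) at t=1.6628 ← occupied
  → r_2 = 1.6628
beam 3: φ=-45°, α=15°
  dir = (cos 15°, sin 15°) = (0.9659, 0.2588); from cell (3,5)
  next x-line at t=0.4555, next y-line at t=2.0864; Δt_x=1.0353, Δt_y=3.8637
    x: enter (4,5) at t=0.4555
    x: enter (5,5) at t=1.4908
    y: enter (5,6) at t=2.0864
    x: enter (6,6) at t=2.5261
    x: enter (7,6) at t=3.5614 ← occupied
  → r_3 = 3.5614
beam 4: φ=0°, α=60°
  dir = (cos 60°, sin 60°) = (0.5000, 0.8660); from cell (3,5)
  next x-line at t=0.8800, next y-line at t=0.6235; Δt_x=2.0000, Δt_y=1.1547
    y: enter (3,6) at t=0.6235
    x: enter (4,6) at t=0.8800 ← occupied
  → r_4 = 0.8800
beam 5: φ=45°, α=105°
  dir = (cos 105°, sin 105°) = (-0.2588, 0.9659); from cell (3,5)
  next x-line at t=2.1637, next y-line at t=0.5590; Δt_x=3.8637, Δt_y=1.0353
    y: enter (3,6) at t=0.5590
    y: enter (3,7) at t=1.5943 ← occupied
  → r_5 = 1.5943
beam 6: φ=90°, α=150°
  dir = (cos 150°, sin 150°) = (-0.8660, 0.5000); from cell (3,5)
  next x-line at t=0.6466, next y-line at t=1.0800; Δt_x=1.1547, Δt_y=2.0000
    x: enter (2,5) at t=0.6466
    y: enter (2,6) at t=1.0800
    x: enter (1,6) at t=1.8013
    x: enter (0,6) at t=2.9560 ← occupied
  → r_6 = 2.9560
beam 7: φ=135°, α=195°
  dir = (cos 195°, sin 195°) = (-0.9659, -0.2588); from cell (3,5)
  next x-line at t=0.5798, next y-line at t=1.7773; Δt_x=1.0353, Δt_y=3.8637
    x: enter (2,5) at t=0.5798
    x: enter (1,5) at t=1.6150
    y: enter (1,4) at t=1.7773
    x: enter (0,4) at t=2.6503 ← occupied
  → r_7 = 2.6503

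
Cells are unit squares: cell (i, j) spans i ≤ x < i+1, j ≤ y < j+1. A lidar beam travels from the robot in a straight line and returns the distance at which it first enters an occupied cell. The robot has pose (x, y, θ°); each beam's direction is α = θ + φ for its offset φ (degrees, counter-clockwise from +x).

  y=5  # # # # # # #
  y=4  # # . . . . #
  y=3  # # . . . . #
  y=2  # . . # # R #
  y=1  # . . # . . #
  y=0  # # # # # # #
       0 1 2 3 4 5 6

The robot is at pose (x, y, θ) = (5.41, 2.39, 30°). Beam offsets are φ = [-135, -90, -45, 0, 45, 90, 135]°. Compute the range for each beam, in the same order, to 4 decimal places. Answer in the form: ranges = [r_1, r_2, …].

beam 1: φ=-135°, α=255°
  dir = (cos 255°, sin 255°) = (-0.2588, -0.9659); from cell (5,2)
  next x-line at t=1.5841, next y-line at t=0.4038; Δt_x=3.8637, Δt_y=1.0353
    y: enter (5,1) at t=0.4038
    y: enter (5,0) at t=1.4390 ← occupied
  → r_1 = 1.4390
beam 2: φ=-90°, α=300°
  dir = (cos 300°, sin 300°) = (0.5000, -0.8660); from cell (5,2)
  next x-line at t=1.1800, next y-line at t=0.4503; Δt_x=2.0000, Δt_y=1.1547
    y: enter (5,1) at t=0.4503
    x: enter (6,1) at t=1.1800 ← occupied
  → r_2 = 1.1800
beam 3: φ=-45°, α=345°
  dir = (cos 345°, sin 345°) = (0.9659, -0.2588); from cell (5,2)
  next x-line at t=0.6108, next y-line at t=1.5068; Δt_x=1.0353, Δt_y=3.8637
    x: enter (6,2) at t=0.6108 ← occupied
  → r_3 = 0.6108
beam 4: φ=0°, α=30°
  dir = (cos 30°, sin 30°) = (0.8660, 0.5000); from cell (5,2)
  next x-line at t=0.6813, next y-line at t=1.2200; Δt_x=1.1547, Δt_y=2.0000
    x: enter (6,2) at t=0.6813 ← occupied
  → r_4 = 0.6813
beam 5: φ=45°, α=75°
  dir = (cos 75°, sin 75°) = (0.2588, 0.9659); from cell (5,2)
  next x-line at t=2.2796, next y-line at t=0.6315; Δt_x=3.8637, Δt_y=1.0353
    y: enter (5,3) at t=0.6315
    y: enter (5,4) at t=1.6668
    x: enter (6,4) at t=2.2796 ← occupied
  → r_5 = 2.2796
beam 6: φ=90°, α=120°
  dir = (cos 120°, sin 120°) = (-0.5000, 0.8660); from cell (5,2)
  next x-line at t=0.8200, next y-line at t=0.7044; Δt_x=2.0000, Δt_y=1.1547
    y: enter (5,3) at t=0.7044
    x: enter (4,3) at t=0.8200
    y: enter (4,4) at t=1.8591
    x: enter (3,4) at t=2.8200
    y: enter (3,5) at t=3.0138 ← occupied
  → r_6 = 3.0138
beam 7: φ=135°, α=165°
  dir = (cos 165°, sin 165°) = (-0.9659, 0.2588); from cell (5,2)
  next x-line at t=0.4245, next y-line at t=2.3569; Δt_x=1.0353, Δt_y=3.8637
    x: enter (4,2) at t=0.4245 ← occupied
  → r_7 = 0.4245

ranges = [1.4390, 1.1800, 0.6108, 0.6813, 2.2796, 3.0138, 0.4245]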